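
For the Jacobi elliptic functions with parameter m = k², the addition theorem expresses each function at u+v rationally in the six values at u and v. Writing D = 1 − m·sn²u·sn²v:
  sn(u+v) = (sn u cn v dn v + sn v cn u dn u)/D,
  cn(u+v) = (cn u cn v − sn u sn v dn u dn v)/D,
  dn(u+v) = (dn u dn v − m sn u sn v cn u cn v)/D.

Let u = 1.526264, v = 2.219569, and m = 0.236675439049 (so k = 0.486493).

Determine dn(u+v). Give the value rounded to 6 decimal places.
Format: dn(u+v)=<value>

sn u = 0.9911397077374468, cn u = 0.13282349094241, dn u = 0.8760707779173167
sn v = 0.8879782858238158, cn v = -0.4598853812695048, dn v = 0.9018758948546007
m = k² = 0.236675439049
D = 1 − m·sn²u·sn²v = 0.8166724923534825
dn(u+v) = (dn u·dn v − m·sn u·sn v·cn u·cn v)/D = 0.8028308603569048/0.8166724923534825 = 0.9830511837656134

dn(u+v)=0.983051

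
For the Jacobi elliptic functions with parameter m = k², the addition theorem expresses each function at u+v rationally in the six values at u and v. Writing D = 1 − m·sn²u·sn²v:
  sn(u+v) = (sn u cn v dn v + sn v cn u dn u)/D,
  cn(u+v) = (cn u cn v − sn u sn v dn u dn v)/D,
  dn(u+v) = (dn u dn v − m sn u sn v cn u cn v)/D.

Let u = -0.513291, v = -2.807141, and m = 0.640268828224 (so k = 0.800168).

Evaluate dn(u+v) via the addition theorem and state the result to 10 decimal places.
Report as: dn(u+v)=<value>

dn(u+v)=0.8778564276

sn u = -0.4791553275231962, cn u = 0.877730124871044, dn u = 0.9235804187628966
sn v = -0.8678695819360235, cn v = -0.4967920981156925, dn v = 0.7195491977786991
m = k² = 0.640268828224
D = 1 − m·sn²u·sn²v = 0.8892805461138281
dn(u+v) = (dn u·dn v − m·sn u·sn v·cn u·cn v)/D = 0.780660643323387/0.8892805461138281 = 0.8778564275749515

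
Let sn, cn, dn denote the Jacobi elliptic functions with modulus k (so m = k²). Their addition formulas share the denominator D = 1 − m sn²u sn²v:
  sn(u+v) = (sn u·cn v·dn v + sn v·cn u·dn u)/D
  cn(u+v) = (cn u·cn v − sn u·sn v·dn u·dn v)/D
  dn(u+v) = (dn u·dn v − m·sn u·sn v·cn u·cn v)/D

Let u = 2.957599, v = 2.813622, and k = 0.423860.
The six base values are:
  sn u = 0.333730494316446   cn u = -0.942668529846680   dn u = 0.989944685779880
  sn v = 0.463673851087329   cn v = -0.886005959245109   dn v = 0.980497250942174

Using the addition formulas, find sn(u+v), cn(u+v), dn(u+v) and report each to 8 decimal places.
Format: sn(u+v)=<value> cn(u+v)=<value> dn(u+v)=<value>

sn(u+v)=-0.72573822 cn(u+v)=0.68797096 dn(u+v)=0.95151207

m = k² = 0.1796572996
D = 1 − m·sn²u·sn²v = 0.9956980846531227
sn(u+v) = (sn u·cn v·dn v + sn v·cn u·dn u)/D = -0.722616156077098/0.9956980846531227 = -0.725738220465534
cn(u+v) = (cn u·cn v − sn u·sn v·dn u·dn v)/D = 0.6850113625030291/0.9956980846531227 = 0.6879709553138998
dn(u+v) = (dn u·dn v − m·sn u·sn v·cn u·cn v)/D = 0.9474187487239599/0.9956980846531227 = 0.9515120731140281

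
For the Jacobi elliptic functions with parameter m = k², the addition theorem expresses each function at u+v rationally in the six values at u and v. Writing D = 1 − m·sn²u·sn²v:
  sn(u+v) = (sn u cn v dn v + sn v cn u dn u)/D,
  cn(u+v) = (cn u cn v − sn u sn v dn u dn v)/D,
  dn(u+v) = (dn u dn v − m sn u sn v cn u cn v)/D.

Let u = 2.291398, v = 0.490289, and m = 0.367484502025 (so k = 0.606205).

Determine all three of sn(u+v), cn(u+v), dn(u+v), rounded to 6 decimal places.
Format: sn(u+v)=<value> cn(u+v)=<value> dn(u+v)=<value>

sn u = 0.9075573244688, cn u = -0.4199282114874317, dn u = 0.8350554507616899
sn v = 0.4648225146222355, cn v = 0.8854038795376163, dn v = 0.959479707695979
m = k² = 0.367484502025
D = 1 − m·sn²u·sn²v = 0.9346024509695444
sn(u+v) = (sn u·cn v·dn v + sn v·cn u·dn u)/D = 0.6079982851998596/0.9346024509695444 = 0.6505421471654928
cn(u+v) = (cn u·cn v − sn u·sn v·dn u·dn v)/D = -0.7098026673324846/0.9346024509695444 = -0.7594701539634789
dn(u+v) = (dn u·dn v − m·sn u·sn v·cn u·cn v)/D = 0.8588577977047189/0.9346024509695444 = 0.9189552165348497

sn(u+v)=0.650542 cn(u+v)=-0.759470 dn(u+v)=0.918955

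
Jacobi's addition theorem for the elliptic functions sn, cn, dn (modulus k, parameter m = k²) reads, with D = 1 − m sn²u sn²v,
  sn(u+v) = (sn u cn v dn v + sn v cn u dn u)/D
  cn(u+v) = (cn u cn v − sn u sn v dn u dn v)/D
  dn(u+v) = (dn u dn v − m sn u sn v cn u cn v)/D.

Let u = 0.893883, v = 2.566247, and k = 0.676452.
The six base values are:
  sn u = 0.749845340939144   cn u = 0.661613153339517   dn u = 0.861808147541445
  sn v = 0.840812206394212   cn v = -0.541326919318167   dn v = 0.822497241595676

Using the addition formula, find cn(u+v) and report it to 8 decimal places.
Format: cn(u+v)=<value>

cn(u+v)=-0.98404526

m = k² = 0.457587308304
D = 1 − m·sn²u·sn²v = 0.8181072534174013
cn(u+v) = (cn u·cn v − sn u·sn v·dn u·dn v)/D = -0.805054563084716/0.8181072534174013 = -0.984045257784769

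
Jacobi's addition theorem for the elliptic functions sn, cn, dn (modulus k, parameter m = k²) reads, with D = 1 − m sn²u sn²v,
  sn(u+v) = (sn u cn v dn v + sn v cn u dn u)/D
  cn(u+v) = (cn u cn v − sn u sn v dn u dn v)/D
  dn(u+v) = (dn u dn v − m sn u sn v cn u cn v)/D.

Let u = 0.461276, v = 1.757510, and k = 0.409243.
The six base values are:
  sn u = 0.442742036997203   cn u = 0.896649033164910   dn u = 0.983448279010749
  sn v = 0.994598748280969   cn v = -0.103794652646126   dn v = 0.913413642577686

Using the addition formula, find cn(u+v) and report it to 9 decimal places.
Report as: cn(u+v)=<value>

cn(u+v)=-0.505033588

m = k² = 0.167479833049
D = 1 − m·sn²u·sn²v = 0.9675242003353281
cn(u+v) = (cn u·cn v − sn u·sn v·dn u·dn v)/D = -0.4886322182146295/0.9675242003353281 = -0.5050335878371596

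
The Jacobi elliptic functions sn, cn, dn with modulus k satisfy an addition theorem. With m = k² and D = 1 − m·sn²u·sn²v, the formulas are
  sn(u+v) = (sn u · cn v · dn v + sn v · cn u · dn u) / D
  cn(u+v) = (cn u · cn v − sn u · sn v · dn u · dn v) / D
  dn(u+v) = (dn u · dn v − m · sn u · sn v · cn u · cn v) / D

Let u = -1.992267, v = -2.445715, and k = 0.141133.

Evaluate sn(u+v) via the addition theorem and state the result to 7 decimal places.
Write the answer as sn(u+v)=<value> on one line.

sn u = -0.9172622015977625, cn u = -0.3982838855891934, dn u = 0.991585171727485
sn v = -0.6523027001643, cn v = -0.7579585657266255, dn v = 0.9957533288022472
m = k² = 0.019918523689
D = 1 − m·sn²u·sn²v = 0.9928691304108283
sn(u+v) = (sn u·cn v·dn v + sn v·cn u·dn u)/D = 0.9499097260990735/0.9928691304108283 = 0.9567320576338403

sn(u+v)=0.9567321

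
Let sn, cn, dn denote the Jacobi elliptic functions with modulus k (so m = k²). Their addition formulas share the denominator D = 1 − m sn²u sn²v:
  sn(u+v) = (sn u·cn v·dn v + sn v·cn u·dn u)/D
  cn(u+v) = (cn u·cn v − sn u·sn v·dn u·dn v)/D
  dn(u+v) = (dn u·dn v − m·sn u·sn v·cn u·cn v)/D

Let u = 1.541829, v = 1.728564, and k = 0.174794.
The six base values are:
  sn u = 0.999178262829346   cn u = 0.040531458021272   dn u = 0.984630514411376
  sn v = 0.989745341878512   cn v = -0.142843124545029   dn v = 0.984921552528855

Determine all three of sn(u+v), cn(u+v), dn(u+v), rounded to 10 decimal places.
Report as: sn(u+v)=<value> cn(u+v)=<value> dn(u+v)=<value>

sn(u+v)=-0.1041875628 cn(u+v)=-0.9945576664 dn(u+v)=0.9998341594

m = k² = 0.030552942436
D = 1 − m·sn²u·sn²v = 0.97011963284929
sn(u+v) = (sn u·cn v·dn v + sn v·cn u·dn u)/D = -0.1010744001592171/0.97011963284929 = -0.1041875627878559
cn(u+v) = (cn u·cn v − sn u·sn v·dn u·dn v)/D = -0.9648399181584973/0.97011963284929 = -0.9945576663825615
dn(u+v) = (dn u·dn v − m·sn u·sn v·cn u·cn v)/D = 0.9699587476432621/0.97011963284929 = 0.9998341594164471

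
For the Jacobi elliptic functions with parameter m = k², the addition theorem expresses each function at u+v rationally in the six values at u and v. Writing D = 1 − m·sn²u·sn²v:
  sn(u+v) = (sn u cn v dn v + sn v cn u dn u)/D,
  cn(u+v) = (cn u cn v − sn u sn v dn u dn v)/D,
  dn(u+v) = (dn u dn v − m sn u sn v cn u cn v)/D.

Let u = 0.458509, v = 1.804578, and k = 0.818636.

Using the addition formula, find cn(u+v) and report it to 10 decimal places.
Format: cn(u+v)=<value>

sn u = 0.433385812455178, cn u = 0.9012084872894647, dn u = 0.9349478285004904
sn v = 0.9912620416991453, cn v = 0.1319074095206254, dn v = 0.5843763145788535
m = k² = 0.670164900496
D = 1 − m·sn²u·sn²v = 0.876317569732642
cn(u+v) = (cn u·cn v − sn u·sn v·dn u·dn v)/D = -0.115840167881424/0.876317569732642 = -0.1321897128192534

cn(u+v)=-0.1321897128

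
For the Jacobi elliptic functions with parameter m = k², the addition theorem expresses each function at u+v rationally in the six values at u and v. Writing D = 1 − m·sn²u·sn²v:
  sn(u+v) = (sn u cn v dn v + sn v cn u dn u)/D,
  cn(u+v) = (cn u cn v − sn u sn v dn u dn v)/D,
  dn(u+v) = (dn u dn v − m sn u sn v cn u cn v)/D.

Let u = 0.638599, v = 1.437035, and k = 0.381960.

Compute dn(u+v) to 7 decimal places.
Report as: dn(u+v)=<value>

sn u = 0.5913848872298161, cn u = 0.8063894314511927, dn u = 0.9741538887313571
sn v = 0.9835599996900787, cn v = 0.1805816353056214, dn v = 0.9267492129498005
m = k² = 0.1458934416
D = 1 − m·sn²u·sn²v = 0.9506396841981896
dn(u+v) = (dn u·dn v − m·sn u·sn v·cn u·cn v)/D = 0.8904390022105688/0.9506396841981896 = 0.9366735020762396

dn(u+v)=0.9366735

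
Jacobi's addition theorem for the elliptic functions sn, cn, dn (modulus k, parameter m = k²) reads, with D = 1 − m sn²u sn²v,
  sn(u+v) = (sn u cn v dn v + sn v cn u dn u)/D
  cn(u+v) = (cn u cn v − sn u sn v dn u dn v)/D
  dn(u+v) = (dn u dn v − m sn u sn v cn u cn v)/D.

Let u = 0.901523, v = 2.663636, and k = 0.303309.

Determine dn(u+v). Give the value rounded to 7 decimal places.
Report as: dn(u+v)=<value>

dn(u+v)=0.9946751

sn u = 0.7783248272342352, cn u = 0.627861818643878, dn u = 0.9717353415775342
sn v = 0.5241824438207421, cn v = -0.8516059919881462, dn v = 0.9872803135266601
m = k² = 0.091996349481
D = 1 − m·sn²u·sn²v = 0.9846871049949507
dn(u+v) = (dn u·dn v − m·sn u·sn v·cn u·cn v)/D = 0.9794437567506474/0.9846871049949507 = 0.9946751123095796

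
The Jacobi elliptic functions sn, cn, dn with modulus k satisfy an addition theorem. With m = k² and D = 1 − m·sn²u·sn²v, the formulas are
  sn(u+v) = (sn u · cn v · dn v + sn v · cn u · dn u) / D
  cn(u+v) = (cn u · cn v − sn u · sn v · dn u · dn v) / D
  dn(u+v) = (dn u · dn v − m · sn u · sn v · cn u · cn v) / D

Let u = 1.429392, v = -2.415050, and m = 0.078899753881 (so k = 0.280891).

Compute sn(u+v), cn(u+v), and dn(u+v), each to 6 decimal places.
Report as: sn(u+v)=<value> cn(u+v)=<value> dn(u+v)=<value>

sn(u+v)=-0.827875 cn(u+v)=0.560912 dn(u+v)=0.972586

sn u = 0.9861027607572865, cn u = 0.1661365258661013, dn u = 0.9608735533170759
sn v = -0.7073055470142194, cn v = -0.7069079594706201, dn v = 0.980065274067114
m = k² = 0.078899753881
D = 1 − m·sn²u·sn²v = 0.9616174233475905
sn(u+v) = (sn u·cn v·dn v + sn v·cn u·dn u)/D = -0.796099279608556/0.9616174233475905 = -0.827875265443058
cn(u+v) = (cn u·cn v − sn u·sn v·dn u·dn v)/D = 0.5393829862837697/0.9616174233475905 = 0.5609122434637937
dn(u+v) = (dn u·dn v − m·sn u·sn v·cn u·cn v)/D = 0.9352558213127194/0.9616174233475905 = 0.9725861851139293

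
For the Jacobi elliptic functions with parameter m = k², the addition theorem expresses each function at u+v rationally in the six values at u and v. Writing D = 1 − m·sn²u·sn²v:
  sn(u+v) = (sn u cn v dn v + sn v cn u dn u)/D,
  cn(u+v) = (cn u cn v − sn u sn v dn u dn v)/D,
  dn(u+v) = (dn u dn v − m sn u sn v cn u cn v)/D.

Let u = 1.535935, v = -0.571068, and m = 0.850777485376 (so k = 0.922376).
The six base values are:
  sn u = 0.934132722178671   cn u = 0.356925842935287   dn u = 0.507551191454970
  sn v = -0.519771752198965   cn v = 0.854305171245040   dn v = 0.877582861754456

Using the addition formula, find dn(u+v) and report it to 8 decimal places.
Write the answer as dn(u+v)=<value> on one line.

m = k² = 0.850777485376
D = 1 − m·sn²u·sn²v = 0.7994334490989919
dn(u+v) = (dn u·dn v − m·sn u·sn v·cn u·cn v)/D = 0.5713769580051493/0.7994334490989919 = 0.7147273592931651

dn(u+v)=0.71472736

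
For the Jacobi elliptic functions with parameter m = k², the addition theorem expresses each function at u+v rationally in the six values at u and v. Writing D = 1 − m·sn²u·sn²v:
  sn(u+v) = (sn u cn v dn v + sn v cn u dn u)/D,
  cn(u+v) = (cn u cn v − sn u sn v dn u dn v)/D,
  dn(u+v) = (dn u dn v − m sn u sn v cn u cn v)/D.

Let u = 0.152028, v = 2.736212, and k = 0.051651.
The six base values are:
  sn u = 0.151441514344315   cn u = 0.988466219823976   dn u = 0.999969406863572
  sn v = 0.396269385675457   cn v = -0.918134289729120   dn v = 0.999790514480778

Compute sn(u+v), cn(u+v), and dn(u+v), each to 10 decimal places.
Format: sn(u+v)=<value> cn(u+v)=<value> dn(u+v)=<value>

m = k² = 0.002667825801
D = 1 − m·sn²u·sn²v = 0.9999903921016631
sn(u+v) = (sn u·cn v·dn v + sn v·cn u·dn u)/D = 0.2526723988152602/0.9999903921016631 = 0.2526748264893054
cn(u+v) = (cn u·cn v − sn u·sn v·dn u·dn v)/D = -0.9675419593860413/0.9999903921016631 = -0.9675512555201401
dn(u+v) = (dn u·dn v − m·sn u·sn v·cn u·cn v)/D = 0.9999052262004473/0.9999903921016631 = 0.9999148332805111

sn(u+v)=0.2526748265 cn(u+v)=-0.9675512555 dn(u+v)=0.9999148333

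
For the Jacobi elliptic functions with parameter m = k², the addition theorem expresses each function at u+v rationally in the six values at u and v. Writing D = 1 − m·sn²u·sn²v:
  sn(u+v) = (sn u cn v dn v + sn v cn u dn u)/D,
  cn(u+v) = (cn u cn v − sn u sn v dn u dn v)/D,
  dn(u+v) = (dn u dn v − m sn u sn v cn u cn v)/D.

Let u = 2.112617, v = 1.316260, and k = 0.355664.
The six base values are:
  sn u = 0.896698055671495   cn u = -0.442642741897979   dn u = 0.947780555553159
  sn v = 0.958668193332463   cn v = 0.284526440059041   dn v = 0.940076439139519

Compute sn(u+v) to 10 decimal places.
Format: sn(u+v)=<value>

sn(u+v)=-0.1790828653

m = k² = 0.126496880896
D = 1 − m·sn²u·sn²v = 0.9065221079580366
sn(u+v) = (sn u·cn v·dn v + sn v·cn u·dn u)/D = -0.1623425765425219/0.9065221079580366 = -0.1790828652907346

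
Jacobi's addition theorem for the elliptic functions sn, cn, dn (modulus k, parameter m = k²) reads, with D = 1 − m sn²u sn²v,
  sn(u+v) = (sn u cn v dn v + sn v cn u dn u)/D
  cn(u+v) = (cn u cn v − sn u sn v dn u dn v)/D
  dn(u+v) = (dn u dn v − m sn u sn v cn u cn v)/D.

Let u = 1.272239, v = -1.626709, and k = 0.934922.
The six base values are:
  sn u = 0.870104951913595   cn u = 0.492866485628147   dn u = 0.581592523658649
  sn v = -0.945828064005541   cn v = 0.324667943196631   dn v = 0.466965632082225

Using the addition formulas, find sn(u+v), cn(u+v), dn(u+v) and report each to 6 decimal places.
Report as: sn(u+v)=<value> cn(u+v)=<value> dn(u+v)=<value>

sn(u+v)=-0.341182 cn(u+v)=0.939997 dn(u+v)=0.947762

m = k² = 0.874079146084
D = 1 − m·sn²u·sn²v = 0.4080044645884636
sn(u+v) = (sn u·cn v·dn v + sn v·cn u·dn u)/D = -0.13920367250182/0.4080044645884636 = -0.3411817383964872
cn(u+v) = (cn u·cn v − sn u·sn v·dn u·dn v)/D = 0.3835231162343737/0.4080044645884636 = 0.9399973517966692
dn(u+v) = (dn u·dn v − m·sn u·sn v·cn u·cn v)/D = 0.3866911331892847/0.4080044645884636 = 0.9477620142694351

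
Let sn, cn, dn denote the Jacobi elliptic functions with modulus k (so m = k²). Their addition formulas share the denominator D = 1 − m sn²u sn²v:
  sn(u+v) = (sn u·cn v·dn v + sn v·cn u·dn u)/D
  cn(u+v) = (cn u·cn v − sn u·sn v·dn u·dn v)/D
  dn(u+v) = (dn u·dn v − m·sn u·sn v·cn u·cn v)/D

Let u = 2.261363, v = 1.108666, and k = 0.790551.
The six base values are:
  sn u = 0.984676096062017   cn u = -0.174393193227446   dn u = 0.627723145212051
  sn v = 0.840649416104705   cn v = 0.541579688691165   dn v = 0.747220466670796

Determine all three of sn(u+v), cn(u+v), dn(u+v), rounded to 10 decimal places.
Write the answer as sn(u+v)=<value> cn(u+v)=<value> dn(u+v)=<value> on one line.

sn(u+v)=0.5359696479 cn(u+v)=-0.8442372513 dn(u+v)=0.9057972728

m = k² = 0.624970883601
D = 1 − m·sn²u·sn²v = 0.5717706730153777
sn(u+v) = (sn u·cn v·dn v + sn v·cn u·dn u)/D = 0.3064517262927836/0.5717706730153777 = 0.5359696478950778
cn(u+v) = (cn u·cn v − sn u·sn v·dn u·dn v)/D = -0.4827101013782815/0.5717706730153777 = -0.8442372513311802
dn(u+v) = (dn u·dn v − m·sn u·sn v·cn u·cn v)/D = 0.5179083162844189/0.5717706730153777 = 0.905797272800121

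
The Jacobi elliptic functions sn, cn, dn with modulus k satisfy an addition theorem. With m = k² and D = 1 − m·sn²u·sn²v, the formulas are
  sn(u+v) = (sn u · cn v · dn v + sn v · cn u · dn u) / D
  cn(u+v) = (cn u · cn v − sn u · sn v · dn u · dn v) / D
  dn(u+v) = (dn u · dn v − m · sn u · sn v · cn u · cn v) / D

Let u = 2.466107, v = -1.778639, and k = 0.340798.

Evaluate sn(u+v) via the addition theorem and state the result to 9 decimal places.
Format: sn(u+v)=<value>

sn u = 0.6927314937868182, cn u = -0.7211955889464962, dn u = 0.9717332564855829
sn v = -0.9888389919836341, cn v = -0.1489880798345641, dn v = 0.9415066688747353
m = k² = 0.116143276804
D = 1 − m·sn²u·sn²v = 0.9455026849388676
sn(u+v) = (sn u·cn v·dn v + sn v·cn u·dn u)/D = 0.5958162827209172/0.9455026849388676 = 0.6301582134157983

sn(u+v)=0.630158213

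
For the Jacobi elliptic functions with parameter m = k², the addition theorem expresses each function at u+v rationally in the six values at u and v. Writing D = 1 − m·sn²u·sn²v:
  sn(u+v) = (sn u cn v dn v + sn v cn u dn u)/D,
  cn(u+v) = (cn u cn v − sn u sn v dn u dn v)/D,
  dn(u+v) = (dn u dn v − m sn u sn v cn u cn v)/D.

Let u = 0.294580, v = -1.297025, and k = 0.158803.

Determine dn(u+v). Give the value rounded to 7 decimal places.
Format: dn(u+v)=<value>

dn(u+v)=0.9910433

sn u = 0.2902369316577236, cn u = 0.9569548178999413, dn u = 0.9989372684150053
sn v = -0.9609698891638198, cn v = 0.2766529814053625, dn v = 0.9882872781213499
m = k² = 0.025218392809
D = 1 − m·sn²u·sn²v = 0.9980382560906479
dn(u+v) = (dn u·dn v − m·sn u·sn v·cn u·cn v)/D = 0.9890991096531396/0.9980382560906479 = 0.9910432827770317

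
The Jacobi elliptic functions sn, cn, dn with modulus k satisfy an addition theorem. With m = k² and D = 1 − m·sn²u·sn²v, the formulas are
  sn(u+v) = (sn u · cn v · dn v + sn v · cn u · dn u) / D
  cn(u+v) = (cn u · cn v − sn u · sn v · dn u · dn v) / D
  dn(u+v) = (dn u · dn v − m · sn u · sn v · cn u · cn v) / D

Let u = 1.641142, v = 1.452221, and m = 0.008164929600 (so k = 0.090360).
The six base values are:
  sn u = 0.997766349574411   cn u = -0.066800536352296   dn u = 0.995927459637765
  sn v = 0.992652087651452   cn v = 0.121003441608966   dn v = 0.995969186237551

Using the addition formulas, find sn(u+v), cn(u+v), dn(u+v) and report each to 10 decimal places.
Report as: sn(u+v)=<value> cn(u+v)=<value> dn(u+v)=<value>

m = k² = 0.0081649296
D = 1 − m·sn²u·sn²v = 0.9919905209279401
sn(u+v) = (sn u·cn v·dn v + sn v·cn u·dn u)/D = 0.05420686635844692/0.9919905209279401 = 0.05464454066329188
cn(u+v) = (cn u·cn v − sn u·sn v·dn u·dn v)/D = -0.990508359000813/0.9919905209279401 = -0.9985058708769307
dn(u+v) = (dn u·dn v − m·sn u·sn v·cn u·cn v)/D = 0.9919784281472282/0.9919905209279401 = 0.9999878095803772

sn(u+v)=0.0546445407 cn(u+v)=-0.9985058709 dn(u+v)=0.9999878096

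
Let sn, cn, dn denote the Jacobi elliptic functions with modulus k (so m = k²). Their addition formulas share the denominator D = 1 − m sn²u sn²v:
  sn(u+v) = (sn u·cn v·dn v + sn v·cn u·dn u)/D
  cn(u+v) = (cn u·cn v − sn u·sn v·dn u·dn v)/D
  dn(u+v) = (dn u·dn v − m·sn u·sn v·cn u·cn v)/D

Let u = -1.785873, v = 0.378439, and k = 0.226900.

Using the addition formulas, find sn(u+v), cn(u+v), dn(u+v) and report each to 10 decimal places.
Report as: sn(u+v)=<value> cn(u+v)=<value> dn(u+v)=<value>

sn(u+v)=-0.9839446684 cn(u+v)=0.1784737782 dn(u+v)=0.9747596072

sn u = -0.9821463216089027, cn u = -0.1881185874657309, dn u = 0.9748529750853345
sn v = 0.3690505319868863, cn v = 0.9294093311561899, dn v = 0.9964878424192278
m = k² = 0.05148361
D = 1 − m·sn²u·sn²v = 0.9932361642622806
sn(u+v) = (sn u·cn v·dn v + sn v·cn u·dn u)/D = -0.977289428302503/0.9932361642622806 = -0.9839446684146645
cn(u+v) = (cn u·cn v − sn u·sn v·dn u·dn v)/D = 0.177266610862325/0.9932361642622806 = 0.1784737781814344
dn(u+v) = (dn u·dn v − m·sn u·sn v·cn u·cn v)/D = 0.9681664932881017/0.9932361642622806 = 0.9747596071546597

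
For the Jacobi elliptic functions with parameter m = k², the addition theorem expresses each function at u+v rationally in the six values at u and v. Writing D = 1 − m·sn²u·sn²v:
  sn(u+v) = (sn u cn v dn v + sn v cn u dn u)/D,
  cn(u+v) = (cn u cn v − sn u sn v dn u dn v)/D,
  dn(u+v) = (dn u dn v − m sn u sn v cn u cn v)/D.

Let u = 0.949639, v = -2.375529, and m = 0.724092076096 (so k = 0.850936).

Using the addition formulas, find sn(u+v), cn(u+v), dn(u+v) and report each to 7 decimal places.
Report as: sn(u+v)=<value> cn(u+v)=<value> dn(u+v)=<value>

sn(u+v)=-0.9283123 cn(u+v)=0.3718014 dn(u+v)=0.6131914

sn u = 0.7607056002789191, cn u = 0.6490970572297254, dn u = 0.7622253332146977
sn v = -0.9903112243457306, cn v = -0.1388656866719065, dn v = 0.5383967709958071
m = k² = 0.724092076096
D = 1 − m·sn²u·sn²v = 0.589067561912405
sn(u+v) = (sn u·cn v·dn v + sn v·cn u·dn u)/D = -0.5468386497746161/0.589067561912405 = -0.9283122771169185
cn(u+v) = (cn u·cn v − sn u·sn v·dn u·dn v)/D = 0.2190161720286881/0.589067561912405 = 0.3718014472188099
dn(u+v) = (dn u·dn v − m·sn u·sn v·cn u·cn v)/D = 0.3612111879731942/0.589067561912405 = 0.6131914424221965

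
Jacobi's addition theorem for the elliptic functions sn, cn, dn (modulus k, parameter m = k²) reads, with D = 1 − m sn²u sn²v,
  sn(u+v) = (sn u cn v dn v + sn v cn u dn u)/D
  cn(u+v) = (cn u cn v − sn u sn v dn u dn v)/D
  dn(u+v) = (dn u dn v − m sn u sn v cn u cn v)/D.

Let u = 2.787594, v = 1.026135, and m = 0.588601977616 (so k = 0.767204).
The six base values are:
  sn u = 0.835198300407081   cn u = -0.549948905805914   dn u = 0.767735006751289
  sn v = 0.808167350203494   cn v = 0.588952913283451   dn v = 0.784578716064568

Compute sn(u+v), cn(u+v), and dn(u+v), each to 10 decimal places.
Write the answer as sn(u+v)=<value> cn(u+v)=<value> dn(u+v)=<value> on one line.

m = k² = 0.588601977616
D = 1 − m·sn²u·sn²v = 0.73183411808468
sn(u+v) = (sn u·cn v·dn v + sn v·cn u·dn u)/D = 0.04470796476052232/0.73183411808468 = 0.06109029854679334
cn(u+v) = (cn u·cn v − sn u·sn v·dn u·dn v)/D = -0.730467230120389/0.73183411808468 = -0.9981322434544752
dn(u+v) = (dn u·dn v − m·sn u·sn v·cn u·cn v)/D = 0.7310298745716142/0.73183411808468 = 0.998901057639714

sn(u+v)=0.0610902985 cn(u+v)=-0.9981322435 dn(u+v)=0.9989010576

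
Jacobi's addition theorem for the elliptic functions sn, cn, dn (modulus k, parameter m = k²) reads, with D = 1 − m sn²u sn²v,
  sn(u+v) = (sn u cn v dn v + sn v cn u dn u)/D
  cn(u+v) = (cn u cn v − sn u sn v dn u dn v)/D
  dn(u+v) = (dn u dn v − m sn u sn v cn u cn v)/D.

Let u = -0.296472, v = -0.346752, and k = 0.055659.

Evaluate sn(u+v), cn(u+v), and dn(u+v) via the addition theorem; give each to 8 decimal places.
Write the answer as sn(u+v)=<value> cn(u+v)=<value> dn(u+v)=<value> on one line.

sn u = -0.2921353042221007, cn u = 0.9563769989010927, dn u = 0.9998677981296553
sn v = -0.3398251577001736, cn v = 0.9404886294868493, dn v = 0.9998211080884387
m = k² = 0.003097924281
D = 1 − m·sn²u·sn²v = 0.9999694683734875
sn(u+v) = (sn u·cn v·dn v + sn v·cn u·dn u)/D = -0.5996587800890652/0.9999694683734875 = -0.5996770892059809
cn(u+v) = (cn u·cn v − sn u·sn v·dn u·dn v)/D = 0.8002176486064584/0.9999694683734875 = 0.8002420812988042
dn(u+v) = (dn u·dn v − m·sn u·sn v·cn u·cn v)/D = 0.9994123038393301/0.9999694683734875 = 0.9994428184541837

sn(u+v)=-0.59967709 cn(u+v)=0.80024208 dn(u+v)=0.99944282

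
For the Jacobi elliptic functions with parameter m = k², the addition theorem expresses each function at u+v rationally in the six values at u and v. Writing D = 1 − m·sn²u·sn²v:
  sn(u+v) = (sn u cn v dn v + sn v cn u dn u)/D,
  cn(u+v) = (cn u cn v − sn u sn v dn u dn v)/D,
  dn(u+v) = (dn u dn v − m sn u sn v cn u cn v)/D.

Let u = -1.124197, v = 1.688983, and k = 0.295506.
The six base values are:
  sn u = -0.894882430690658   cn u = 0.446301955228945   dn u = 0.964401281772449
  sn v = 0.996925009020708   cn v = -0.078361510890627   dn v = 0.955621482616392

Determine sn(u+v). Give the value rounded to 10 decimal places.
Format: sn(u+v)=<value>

sn(u+v)=0.5331578593

m = k² = 0.087323796036
D = 1 − m·sn²u·sn²v = 0.9304992403245922
sn(u+v) = (sn u·cn v·dn v + sn v·cn u·dn u)/D = 0.4961029830926723/0.9304992403245922 = 0.5331578593439942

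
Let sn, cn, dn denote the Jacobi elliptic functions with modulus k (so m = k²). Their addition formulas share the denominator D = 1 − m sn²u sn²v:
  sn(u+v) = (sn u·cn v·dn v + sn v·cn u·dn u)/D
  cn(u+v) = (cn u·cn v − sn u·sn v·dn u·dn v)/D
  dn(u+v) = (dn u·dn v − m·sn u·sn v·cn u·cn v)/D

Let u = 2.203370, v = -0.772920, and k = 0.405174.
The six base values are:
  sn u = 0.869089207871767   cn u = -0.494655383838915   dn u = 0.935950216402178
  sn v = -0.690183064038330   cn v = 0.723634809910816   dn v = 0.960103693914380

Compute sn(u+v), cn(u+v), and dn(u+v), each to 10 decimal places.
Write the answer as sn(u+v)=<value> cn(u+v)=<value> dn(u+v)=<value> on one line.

sn(u+v)=0.9813107714 cn(u+v)=0.1924296493 dn(u+v)=0.9175581504

m = k² = 0.164165970276
D = 1 − m·sn²u·sn²v = 0.9409336073259889
sn(u+v) = (sn u·cn v·dn v + sn v·cn u·dn u)/D = 0.9233482840408105/0.9409336073259889 = 0.981310771399532
cn(u+v) = (cn u·cn v − sn u·sn v·dn u·dn v)/D = 0.1810635240858552/0.9409336073259889 = 0.1924296493143807
dn(u+v) = (dn u·dn v − m·sn u·sn v·cn u·cn v)/D = 0.8633613003715789/0.9409336073259889 = 0.9175581503833619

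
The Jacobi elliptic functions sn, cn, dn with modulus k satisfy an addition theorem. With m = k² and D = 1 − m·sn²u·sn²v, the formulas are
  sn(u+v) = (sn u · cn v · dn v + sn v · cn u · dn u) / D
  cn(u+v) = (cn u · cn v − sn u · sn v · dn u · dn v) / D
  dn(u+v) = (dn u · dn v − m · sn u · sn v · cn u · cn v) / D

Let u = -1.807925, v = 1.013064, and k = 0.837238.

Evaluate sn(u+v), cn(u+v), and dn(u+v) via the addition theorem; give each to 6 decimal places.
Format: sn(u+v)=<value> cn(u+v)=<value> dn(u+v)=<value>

sn u = -0.9890287045914729, cn u = 0.1477234629099691, dn u = 0.5606506922468901
sn v = 0.7926956039331607, cn v = 0.609617650257144, dn v = 0.7480211567472571
m = k² = 0.700967468644
D = 1 − m·sn²u·sn²v = 0.5691475615269194
sn(u+v) = (sn u·cn v·dn v + sn v·cn u·dn u)/D = -0.3853518634168071/0.5691475615269194 = -0.6770684607397389
cn(u+v) = (cn u·cn v − sn u·sn v·dn u·dn v)/D = 0.4188470940011795/0.5691475615269194 = 0.7359200360579406
dn(u+v) = (dn u·dn v − m·sn u·sn v·cn u·cn v)/D = 0.4688688947503171/0.5691475615269194 = 0.823809019742485

sn(u+v)=-0.677068 cn(u+v)=0.735920 dn(u+v)=0.823809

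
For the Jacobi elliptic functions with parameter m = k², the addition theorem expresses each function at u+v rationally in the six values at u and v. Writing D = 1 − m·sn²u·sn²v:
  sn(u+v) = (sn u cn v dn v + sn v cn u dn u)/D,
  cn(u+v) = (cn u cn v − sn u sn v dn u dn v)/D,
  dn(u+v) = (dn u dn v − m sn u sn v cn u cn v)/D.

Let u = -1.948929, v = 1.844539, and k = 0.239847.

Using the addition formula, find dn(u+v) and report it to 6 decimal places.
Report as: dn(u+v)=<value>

sn u = -0.941132688418626, cn u = -0.3380373689252853, dn u = 0.9741904007266597
sn v = 0.9705660486966775, cn v = -0.2408350994297105, dn v = 0.9725276588941017
m = k² = 0.057526583409
D = 1 − m·sn²u·sn²v = 0.9520022932580878
dn(u+v) = (dn u·dn v − m·sn u·sn v·cn u·cn v)/D = 0.9517049939815413/0.9520022932580878 = 0.9996877115962305

dn(u+v)=0.999688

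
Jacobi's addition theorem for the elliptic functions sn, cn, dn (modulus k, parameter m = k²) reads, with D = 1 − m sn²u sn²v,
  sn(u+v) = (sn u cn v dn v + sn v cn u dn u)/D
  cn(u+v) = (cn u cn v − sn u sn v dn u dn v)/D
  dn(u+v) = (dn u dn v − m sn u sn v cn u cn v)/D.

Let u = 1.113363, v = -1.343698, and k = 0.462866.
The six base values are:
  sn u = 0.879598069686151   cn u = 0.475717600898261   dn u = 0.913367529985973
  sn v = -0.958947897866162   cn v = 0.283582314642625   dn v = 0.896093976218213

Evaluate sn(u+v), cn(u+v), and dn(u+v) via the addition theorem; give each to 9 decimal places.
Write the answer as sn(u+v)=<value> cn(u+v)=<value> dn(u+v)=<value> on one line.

sn(u+v)=-0.227883551 cn(u+v)=0.973688393 dn(u+v)=0.994421473

m = k² = 0.214244933956
D = 1 − m·sn²u·sn²v = 0.8475704668440529
sn(u+v) = (sn u·cn v·dn v + sn v·cn u·dn u)/D = -0.1931473676931702/0.8475704668440529 = -0.2278835509835054
cn(u+v) = (cn u·cn v − sn u·sn v·dn u·dn v)/D = 0.825269526045549/0.8475704668440529 = 0.9736883932712498
dn(u+v) = (dn u·dn v − m·sn u·sn v·cn u·cn v)/D = 0.8428422717061468/0.8475704668440529 = 0.9944214725230911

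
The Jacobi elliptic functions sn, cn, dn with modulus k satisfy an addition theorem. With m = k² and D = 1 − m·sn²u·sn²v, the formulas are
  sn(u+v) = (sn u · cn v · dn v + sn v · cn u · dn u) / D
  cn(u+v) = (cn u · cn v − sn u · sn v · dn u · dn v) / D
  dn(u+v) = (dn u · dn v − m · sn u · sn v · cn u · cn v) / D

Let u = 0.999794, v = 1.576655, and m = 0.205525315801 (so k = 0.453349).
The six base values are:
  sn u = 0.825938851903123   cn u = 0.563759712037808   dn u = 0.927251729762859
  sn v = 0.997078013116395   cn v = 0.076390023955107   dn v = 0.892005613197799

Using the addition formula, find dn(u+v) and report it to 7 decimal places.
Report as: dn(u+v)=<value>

m = k² = 0.205525315801
D = 1 − m·sn²u·sn²v = 0.8606139231236073
dn(u+v) = (dn u·dn v − m·sn u·sn v·cn u·cn v)/D = 0.8198246623317611/0.8606139231236073 = 0.9526044609599143

dn(u+v)=0.9526045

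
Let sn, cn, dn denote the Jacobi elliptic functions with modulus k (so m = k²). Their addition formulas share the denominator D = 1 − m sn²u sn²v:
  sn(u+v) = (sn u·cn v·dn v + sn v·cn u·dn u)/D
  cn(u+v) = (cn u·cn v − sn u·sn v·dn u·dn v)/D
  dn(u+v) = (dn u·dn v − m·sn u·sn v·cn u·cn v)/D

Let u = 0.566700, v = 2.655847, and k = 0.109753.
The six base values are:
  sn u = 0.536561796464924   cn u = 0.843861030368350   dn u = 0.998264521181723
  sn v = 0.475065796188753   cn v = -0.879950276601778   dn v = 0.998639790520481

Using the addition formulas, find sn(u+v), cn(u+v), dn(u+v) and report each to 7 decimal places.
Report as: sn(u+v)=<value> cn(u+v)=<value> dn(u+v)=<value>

sn(u+v)=-0.0713676 cn(u+v)=-0.9974501 dn(u+v)=0.9999693

m = k² = 0.012045721009
D = 1 − m·sn²u·sn²v = 0.9992173279564498
sn(u+v) = (sn u·cn v·dn v + sn v·cn u·dn u)/D = -0.07131170442673684/0.9992173279564498 = -0.07136756182219141
cn(u+v) = (cn u·cn v − sn u·sn v·dn u·dn v)/D = -0.9966694082293191/0.9992173279564498 = -0.9974500845253138
dn(u+v) = (dn u·dn v − m·sn u·sn v·cn u·cn v)/D = 0.9991866750865001/0.9992173279564498 = 0.9999693231201141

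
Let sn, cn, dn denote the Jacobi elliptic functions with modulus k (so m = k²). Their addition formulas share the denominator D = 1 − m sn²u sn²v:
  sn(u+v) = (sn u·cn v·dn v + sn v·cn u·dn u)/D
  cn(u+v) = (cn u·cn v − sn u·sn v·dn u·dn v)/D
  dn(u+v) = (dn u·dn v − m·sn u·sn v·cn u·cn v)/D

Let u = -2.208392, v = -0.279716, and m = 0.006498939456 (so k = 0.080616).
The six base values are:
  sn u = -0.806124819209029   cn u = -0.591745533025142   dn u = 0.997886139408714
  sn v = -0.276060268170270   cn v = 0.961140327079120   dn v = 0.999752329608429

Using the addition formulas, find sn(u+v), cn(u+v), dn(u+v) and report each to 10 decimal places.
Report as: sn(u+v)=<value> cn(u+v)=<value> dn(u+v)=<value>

m = k² = 0.006498939456
D = 1 − m·sn²u·sn²v = 0.9996781489818976
sn(u+v) = (sn u·cn v·dn v + sn v·cn u·dn u)/D = -0.6115950619107353/0.9996781489818976 = -0.6117919677784317
cn(u+v) = (cn u·cn v − sn u·sn v·dn u·dn v)/D = -0.7907641126140443/0.9996781489818976 = -0.7910187027888749
dn(u+v) = (dn u·dn v − m·sn u·sn v·cn u·cn v)/D = 0.9984615580323501/0.9996781489818976 = 0.9987830173633519

sn(u+v)=-0.6117919678 cn(u+v)=-0.7910187028 dn(u+v)=0.9987830174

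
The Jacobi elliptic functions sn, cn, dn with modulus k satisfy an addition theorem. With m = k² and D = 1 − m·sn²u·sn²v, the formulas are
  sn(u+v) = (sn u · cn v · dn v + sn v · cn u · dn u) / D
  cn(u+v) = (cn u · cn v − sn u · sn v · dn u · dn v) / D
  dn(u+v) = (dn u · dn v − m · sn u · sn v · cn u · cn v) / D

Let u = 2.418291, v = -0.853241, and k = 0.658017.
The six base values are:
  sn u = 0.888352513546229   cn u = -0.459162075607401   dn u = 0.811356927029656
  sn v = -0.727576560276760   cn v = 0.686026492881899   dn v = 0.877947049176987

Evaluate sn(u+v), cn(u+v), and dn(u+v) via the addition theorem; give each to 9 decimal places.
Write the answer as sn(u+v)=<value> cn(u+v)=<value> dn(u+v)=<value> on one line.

sn(u+v)=0.984116561 cn(u+v)=0.177523504 dn(u+v)=0.762009854

m = k² = 0.432986372289
D = 1 − m·sn²u·sn²v = 0.8191151070021866
sn(u+v) = (sn u·cn v·dn v + sn v·cn u·dn u)/D = 0.8061047421390031/0.8191151070021866 = 0.9841165609668718
cn(u+v) = (cn u·cn v − sn u·sn v·dn u·dn v)/D = 0.145412183878157/0.8191151070021866 = 0.1775235038825488
dn(u+v) = (dn u·dn v − m·sn u·sn v·cn u·cn v)/D = 0.6241737831145393/0.8191151070021866 = 0.762009854022718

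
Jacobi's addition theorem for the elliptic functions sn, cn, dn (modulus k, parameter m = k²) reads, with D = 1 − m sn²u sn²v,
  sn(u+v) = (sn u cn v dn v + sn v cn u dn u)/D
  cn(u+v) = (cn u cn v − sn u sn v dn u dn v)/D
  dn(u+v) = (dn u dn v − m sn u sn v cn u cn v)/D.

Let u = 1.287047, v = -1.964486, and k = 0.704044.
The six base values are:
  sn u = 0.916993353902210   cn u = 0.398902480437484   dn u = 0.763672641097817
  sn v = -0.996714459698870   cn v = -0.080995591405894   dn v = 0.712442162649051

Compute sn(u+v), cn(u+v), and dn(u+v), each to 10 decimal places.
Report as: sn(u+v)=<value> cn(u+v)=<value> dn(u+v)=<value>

sn(u+v)=-0.6085107098 cn(u+v)=0.7935456609 dn(u+v)=0.9035805155

m = k² = 0.495677953936
D = 1 − m·sn²u·sn²v = 0.5859302567731456
sn(u+v) = (sn u·cn v·dn v + sn v·cn u·dn u)/D = -0.356544836469765/0.5859302567731456 = -0.6085107098468349
cn(u+v) = (cn u·cn v − sn u·sn v·dn u·dn v)/D = 0.4649624128776356/0.5859302567731456 = 0.7935456609431502
dn(u+v) = (dn u·dn v − m·sn u·sn v·cn u·cn v)/D = 0.5294351634828336/0.5859302567731456 = 0.903580515535341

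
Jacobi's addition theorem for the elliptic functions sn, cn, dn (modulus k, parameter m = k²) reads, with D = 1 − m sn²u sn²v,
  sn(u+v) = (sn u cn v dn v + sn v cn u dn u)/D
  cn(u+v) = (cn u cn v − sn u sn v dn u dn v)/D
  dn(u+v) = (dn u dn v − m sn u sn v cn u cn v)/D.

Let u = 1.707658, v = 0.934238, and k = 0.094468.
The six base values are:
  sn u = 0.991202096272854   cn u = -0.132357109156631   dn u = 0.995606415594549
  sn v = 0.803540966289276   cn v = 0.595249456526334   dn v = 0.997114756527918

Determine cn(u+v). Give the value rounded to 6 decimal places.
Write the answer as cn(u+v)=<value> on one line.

cn(u+v)=-0.874420

m = k² = 0.008924203024
D = 1 − m·sn²u·sn²v = 0.9943387815750479
cn(u+v) = (cn u·cn v − sn u·sn v·dn u·dn v)/D = -0.8694697051524127/0.9943387815750479 = -0.8744199876979146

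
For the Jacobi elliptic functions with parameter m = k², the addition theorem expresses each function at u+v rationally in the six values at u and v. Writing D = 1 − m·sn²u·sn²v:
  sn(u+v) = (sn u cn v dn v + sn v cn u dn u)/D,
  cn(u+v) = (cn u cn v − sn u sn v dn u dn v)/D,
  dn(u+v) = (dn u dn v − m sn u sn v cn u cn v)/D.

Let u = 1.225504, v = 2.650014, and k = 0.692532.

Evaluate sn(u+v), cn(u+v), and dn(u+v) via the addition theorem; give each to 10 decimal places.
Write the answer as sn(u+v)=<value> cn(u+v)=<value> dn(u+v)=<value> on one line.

sn u = 0.8986855799678277, cn u = 0.4385934659315949, dn u = 0.7827243593635213
sn v = 0.81641959304148, cn v = -0.5774591311062491, dn v = 0.8248191188720789
m = k² = 0.479600571024
D = 1 − m·sn²u·sn²v = 0.7418203098416292
sn(u+v) = (sn u·cn v·dn v + sn v·cn u·dn u)/D = -0.1477682994385878/0.7418203098416292 = -0.1991968910505225
cn(u+v) = (cn u·cn v − sn u·sn v·dn u·dn v)/D = -0.7269538512000322/0.7418203098416292 = -0.9799594882421448
dn(u+v) = (dn u·dn v − m·sn u·sn v·cn u·cn v)/D = 0.734727887084718/0.7418203098416292 = 0.9904391634162384

sn(u+v)=-0.1991968911 cn(u+v)=-0.9799594882 dn(u+v)=0.9904391634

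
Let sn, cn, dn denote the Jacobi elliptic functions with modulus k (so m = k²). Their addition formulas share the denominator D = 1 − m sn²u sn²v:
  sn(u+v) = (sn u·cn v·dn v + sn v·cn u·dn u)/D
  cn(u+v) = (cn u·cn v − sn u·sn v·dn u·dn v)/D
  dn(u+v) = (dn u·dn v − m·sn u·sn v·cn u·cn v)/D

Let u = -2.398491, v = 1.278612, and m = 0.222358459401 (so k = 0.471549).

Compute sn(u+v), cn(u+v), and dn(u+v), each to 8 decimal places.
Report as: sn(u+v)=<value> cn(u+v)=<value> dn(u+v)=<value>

sn(u+v)=-0.88171984 cn(u+v)=0.47177339 dn(u+v)=0.90946792

sn u = -0.7942081525195827, cn u = -0.6076457935931354, dn u = 0.9272236585154655
sn v = 0.940049306355718, cn v = 0.3410385632448821, dn v = 0.896383541239095
m = k² = 0.222358459401
D = 1 − m·sn²u·sn²v = 0.8760565431974076
sn(u+v) = (sn u·cn v·dn v + sn v·cn u·dn u)/D = -0.7724364312238023/0.8760565431974076 = -0.8817198355765766
cn(u+v) = (cn u·cn v − sn u·sn v·dn u·dn v)/D = 0.4133001652518754/0.8760565431974076 = 0.4717733900410395
dn(u+v) = (dn u·dn v − m·sn u·sn v·cn u·cn v)/D = 0.7967453195675005/0.8760565431974076 = 0.9094679170588246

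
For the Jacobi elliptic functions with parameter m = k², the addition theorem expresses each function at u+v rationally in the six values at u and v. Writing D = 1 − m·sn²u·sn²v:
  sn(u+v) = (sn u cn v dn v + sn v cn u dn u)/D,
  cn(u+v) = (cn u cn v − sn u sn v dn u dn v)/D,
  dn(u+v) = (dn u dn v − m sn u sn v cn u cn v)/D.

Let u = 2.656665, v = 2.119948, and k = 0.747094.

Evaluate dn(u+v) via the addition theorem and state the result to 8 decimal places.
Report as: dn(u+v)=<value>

sn u = 0.8660222761782233, cn u = -0.5000054171337439, dn u = 0.7624899605631348
sn v = 0.9898902756480632, cn v = -0.1418352642236809, dn v = 0.673111419244205
m = k² = 0.558149444836
D = 1 − m·sn²u·sn²v = 0.5898121997980585
dn(u+v) = (dn u·dn v − m·sn u·sn v·cn u·cn v)/D = 0.4793074422346739/0.5898121997980585 = 0.8126441643607584

dn(u+v)=0.81264416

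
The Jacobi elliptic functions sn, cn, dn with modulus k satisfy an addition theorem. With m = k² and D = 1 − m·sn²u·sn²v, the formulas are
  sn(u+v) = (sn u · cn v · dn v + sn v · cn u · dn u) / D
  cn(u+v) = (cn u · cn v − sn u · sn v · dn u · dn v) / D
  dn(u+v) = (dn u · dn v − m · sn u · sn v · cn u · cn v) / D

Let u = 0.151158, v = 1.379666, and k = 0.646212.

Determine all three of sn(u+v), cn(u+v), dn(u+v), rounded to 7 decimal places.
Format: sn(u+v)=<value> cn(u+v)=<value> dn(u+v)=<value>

sn(u+v)=0.9803342 cn(u+v)=0.1973445 dn(u+v)=0.7737396

sn u = 0.1503465831726524, cn u = 0.988633352122165, dn u = 0.9952691882566681
sn v = 0.950269625508647, cn v = 0.3114283847623011, dn v = 0.7892471819433888
m = k² = 0.417589948944
D = 1 − m·sn²u·sn²v = 0.9914762469750248
sn(u+v) = (sn u·cn v·dn v + sn v·cn u·dn u)/D = 0.9719780821925154/0.9914762469750248 = 0.9803342088708651
cn(u+v) = (cn u·cn v − sn u·sn v·dn u·dn v)/D = 0.1956623521606548/0.9914762469750248 = 0.1973444676638668
dn(u+v) = (dn u·dn v − m·sn u·sn v·cn u·cn v)/D = 0.7671444704587533/0.9914762469750248 = 0.7737396360218376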